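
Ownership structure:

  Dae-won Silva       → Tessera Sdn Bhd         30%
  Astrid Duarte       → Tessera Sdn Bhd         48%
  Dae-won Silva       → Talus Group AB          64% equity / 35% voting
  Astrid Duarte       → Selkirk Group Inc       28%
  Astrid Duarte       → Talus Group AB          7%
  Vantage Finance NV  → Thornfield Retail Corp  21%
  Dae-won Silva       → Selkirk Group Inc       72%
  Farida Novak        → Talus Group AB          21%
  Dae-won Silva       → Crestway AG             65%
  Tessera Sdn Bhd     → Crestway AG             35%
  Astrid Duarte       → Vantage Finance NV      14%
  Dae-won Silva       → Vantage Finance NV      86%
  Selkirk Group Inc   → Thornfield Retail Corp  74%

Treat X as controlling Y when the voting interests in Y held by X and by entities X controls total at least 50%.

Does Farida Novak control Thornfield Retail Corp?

No

Farida's largest direct stake is 21% in Talus, which does not meet the threshold, so Farida controls no company.
Neither Farida nor any entity Farida controls holds any voting interest in Thornfield.
So Farida does not control Thornfield.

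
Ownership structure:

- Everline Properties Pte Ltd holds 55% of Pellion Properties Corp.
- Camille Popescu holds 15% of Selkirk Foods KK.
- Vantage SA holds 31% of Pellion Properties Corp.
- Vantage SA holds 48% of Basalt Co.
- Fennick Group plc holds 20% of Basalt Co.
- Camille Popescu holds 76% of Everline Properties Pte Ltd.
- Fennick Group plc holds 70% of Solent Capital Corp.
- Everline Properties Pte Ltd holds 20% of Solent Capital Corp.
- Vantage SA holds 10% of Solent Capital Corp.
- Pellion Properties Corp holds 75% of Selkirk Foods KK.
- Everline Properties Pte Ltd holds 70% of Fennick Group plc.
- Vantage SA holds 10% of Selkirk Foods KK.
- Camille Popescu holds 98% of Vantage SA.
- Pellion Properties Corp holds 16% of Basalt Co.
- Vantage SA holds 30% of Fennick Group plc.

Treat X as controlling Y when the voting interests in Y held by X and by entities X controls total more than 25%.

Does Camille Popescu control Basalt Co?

Camille holds 98% of Vantage, so Camille controls Vantage.
Camille holds 76% of Everline, so Camille controls Everline.
Vantage and Everline together hold 31% + 55% = 86% of Pellion, so Camille controls Pellion.
Vantage and Everline together hold 30% + 70% = 100% of Fennick, so Camille controls Fennick.
Vantage and Fennick and Pellion together hold 48% + 20% + 16% = 84% of Basalt, so Camille controls Basalt.

Yes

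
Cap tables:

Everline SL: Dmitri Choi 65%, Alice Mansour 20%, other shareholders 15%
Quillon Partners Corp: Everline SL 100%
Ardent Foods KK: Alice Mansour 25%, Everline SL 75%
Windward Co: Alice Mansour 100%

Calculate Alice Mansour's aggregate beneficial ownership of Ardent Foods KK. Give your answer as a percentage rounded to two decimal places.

40.00%

Alice reaches Ardent along 2 paths.
Direct stake: 25% = 25%.
Via Everline: 20% × 75% = 15%.
Total: 25% + 15% = 40%.
Rounded: 40.00%.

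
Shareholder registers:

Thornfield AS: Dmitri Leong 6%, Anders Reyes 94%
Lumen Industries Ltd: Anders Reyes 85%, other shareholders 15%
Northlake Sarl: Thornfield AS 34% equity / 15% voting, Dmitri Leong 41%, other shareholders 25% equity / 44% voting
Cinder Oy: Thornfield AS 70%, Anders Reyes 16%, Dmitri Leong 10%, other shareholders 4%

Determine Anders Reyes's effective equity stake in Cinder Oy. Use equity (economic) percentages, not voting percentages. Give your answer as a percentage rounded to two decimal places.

Anders reaches Cinder along 2 paths.
Via Thornfield: 94% × 70% = 65.8%.
Direct stake: 16% = 16%.
Total: 65.8% + 16% = 81.8%.
Rounded: 81.80%.

81.80%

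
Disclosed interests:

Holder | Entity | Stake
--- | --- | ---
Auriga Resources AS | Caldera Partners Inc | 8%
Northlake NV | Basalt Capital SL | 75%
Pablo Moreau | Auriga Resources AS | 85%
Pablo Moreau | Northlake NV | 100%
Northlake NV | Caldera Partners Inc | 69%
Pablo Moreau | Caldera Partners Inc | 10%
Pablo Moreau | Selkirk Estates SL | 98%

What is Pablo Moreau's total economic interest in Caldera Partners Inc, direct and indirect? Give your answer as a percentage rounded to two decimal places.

85.80%

Pablo reaches Caldera along 3 paths.
Via Northlake: 100% × 69% = 69%.
Direct stake: 10% = 10%.
Via Auriga: 85% × 8% = 6.8%.
Total: 69% + 10% + 6.8% = 85.8%.
Rounded: 85.80%.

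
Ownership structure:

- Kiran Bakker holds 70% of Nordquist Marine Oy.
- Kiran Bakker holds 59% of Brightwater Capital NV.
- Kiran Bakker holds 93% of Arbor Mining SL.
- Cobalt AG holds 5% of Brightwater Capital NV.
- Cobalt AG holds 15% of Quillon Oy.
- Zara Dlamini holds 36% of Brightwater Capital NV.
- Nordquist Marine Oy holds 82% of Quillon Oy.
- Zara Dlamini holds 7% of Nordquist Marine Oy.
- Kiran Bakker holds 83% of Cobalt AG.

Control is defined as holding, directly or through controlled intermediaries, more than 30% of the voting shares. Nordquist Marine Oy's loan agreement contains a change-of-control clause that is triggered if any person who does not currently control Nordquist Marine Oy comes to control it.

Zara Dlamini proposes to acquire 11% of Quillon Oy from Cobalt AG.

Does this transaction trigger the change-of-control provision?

The purchase adds only to Zara's holdings (Cobalt's stake shrinks), so Zara is the only person who could newly come to control Nordquist.
Zara holds 36% of Brightwater, so Zara controls Brightwater.
In Nordquist, Zara's side holds only 7%, not > 30%.
So before the transaction, Zara does not control Nordquist.
After the purchase, Zara holds 11% of Quillon directly, and Cobalt's stake falls to 4%.
Zara's side now holds 11% of Quillon, not > 30%, so Zara still does not control Quillon.
After the transaction, Zara's side holds 7% of Nordquist, not > 30%, so Zara still does not control Nordquist.
No new person acquires control, so the clause is not triggered.

No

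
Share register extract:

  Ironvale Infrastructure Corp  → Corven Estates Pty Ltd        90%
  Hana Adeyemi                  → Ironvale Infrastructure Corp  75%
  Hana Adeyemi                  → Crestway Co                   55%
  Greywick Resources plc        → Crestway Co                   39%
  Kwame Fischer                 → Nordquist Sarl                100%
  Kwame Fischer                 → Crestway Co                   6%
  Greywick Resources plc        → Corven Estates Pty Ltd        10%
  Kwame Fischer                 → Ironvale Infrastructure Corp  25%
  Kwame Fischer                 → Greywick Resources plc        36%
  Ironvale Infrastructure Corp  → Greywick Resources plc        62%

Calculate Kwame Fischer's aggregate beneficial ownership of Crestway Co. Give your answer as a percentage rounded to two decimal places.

26.09%

Kwame reaches Crestway along 3 paths.
Direct stake: 6% = 6%.
Via Ironvale → Greywick: 25% × 62% × 39% = 6.045%.
Via Greywick: 36% × 39% = 14.04%.
Total: 6% + 6.045% + 14.04% = 26.085%.
Rounded: 26.09%.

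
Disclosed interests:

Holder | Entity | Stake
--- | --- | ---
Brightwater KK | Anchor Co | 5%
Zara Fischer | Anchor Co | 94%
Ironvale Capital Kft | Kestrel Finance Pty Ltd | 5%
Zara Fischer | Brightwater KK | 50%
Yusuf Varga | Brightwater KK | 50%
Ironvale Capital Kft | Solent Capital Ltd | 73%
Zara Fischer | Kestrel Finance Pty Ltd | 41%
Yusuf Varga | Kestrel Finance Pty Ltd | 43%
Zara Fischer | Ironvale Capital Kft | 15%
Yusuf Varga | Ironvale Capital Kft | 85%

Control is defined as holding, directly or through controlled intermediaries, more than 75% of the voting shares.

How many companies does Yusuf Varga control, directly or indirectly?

Yusuf holds 85% of Ironvale, so Yusuf controls Ironvale.
No other company's threshold is met.
Yusuf controls 1 company.

1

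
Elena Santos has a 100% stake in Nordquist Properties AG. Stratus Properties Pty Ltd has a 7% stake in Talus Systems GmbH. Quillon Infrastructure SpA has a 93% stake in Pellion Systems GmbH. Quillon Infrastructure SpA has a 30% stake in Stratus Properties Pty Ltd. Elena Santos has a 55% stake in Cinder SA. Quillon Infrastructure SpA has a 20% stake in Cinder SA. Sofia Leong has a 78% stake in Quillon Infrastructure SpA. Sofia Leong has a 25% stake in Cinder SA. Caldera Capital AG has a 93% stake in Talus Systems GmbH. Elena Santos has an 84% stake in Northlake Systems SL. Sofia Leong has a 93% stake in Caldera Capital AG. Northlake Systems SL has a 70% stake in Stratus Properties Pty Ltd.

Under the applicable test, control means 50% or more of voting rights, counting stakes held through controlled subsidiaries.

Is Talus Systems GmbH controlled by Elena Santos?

No

Elena holds 100% of Nordquist, so Elena controls Nordquist.
Elena holds 84% of Northlake, so Elena controls Northlake.
Elena holds 55% of Cinder, so Elena controls Cinder.
Northlake holds 70% of Stratus, so Elena controls Stratus.
In Talus, Elena's side holds only 7%, not ≥ 50%.
So Elena does not control Talus.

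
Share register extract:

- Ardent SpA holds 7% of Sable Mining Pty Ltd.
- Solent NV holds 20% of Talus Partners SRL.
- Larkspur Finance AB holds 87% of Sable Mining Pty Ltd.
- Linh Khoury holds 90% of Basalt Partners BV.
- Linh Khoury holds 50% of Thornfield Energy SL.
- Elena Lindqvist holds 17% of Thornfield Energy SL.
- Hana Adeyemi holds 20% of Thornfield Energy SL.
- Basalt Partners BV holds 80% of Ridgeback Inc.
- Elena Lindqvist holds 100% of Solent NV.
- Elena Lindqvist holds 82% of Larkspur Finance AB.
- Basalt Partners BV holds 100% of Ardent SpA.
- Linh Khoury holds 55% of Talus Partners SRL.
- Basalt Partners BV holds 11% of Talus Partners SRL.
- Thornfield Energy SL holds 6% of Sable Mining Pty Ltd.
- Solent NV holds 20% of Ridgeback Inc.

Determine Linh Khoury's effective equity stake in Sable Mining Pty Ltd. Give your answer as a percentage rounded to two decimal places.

Linh reaches Sable along 2 paths.
Via Thornfield: 50% × 6% = 3%.
Via Basalt → Ardent: 90% × 100% × 7% = 6.3%.
Total: 3% + 6.3% = 9.3%.
Rounded: 9.30%.

9.30%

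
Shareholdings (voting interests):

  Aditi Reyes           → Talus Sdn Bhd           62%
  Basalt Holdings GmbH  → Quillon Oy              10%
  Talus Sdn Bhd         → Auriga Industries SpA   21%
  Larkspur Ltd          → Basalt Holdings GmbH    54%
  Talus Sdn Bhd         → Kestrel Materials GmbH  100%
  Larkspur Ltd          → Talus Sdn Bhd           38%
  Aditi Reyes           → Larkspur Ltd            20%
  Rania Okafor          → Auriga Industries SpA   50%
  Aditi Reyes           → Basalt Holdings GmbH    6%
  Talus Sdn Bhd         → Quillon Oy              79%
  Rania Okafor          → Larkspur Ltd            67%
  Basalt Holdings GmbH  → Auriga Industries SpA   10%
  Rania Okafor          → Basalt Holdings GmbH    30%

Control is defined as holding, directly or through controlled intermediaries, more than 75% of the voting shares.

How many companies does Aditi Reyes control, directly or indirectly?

0

Aditi's largest direct stake is 62% in Talus, which does not meet the threshold.
Aditi controls 0 companies.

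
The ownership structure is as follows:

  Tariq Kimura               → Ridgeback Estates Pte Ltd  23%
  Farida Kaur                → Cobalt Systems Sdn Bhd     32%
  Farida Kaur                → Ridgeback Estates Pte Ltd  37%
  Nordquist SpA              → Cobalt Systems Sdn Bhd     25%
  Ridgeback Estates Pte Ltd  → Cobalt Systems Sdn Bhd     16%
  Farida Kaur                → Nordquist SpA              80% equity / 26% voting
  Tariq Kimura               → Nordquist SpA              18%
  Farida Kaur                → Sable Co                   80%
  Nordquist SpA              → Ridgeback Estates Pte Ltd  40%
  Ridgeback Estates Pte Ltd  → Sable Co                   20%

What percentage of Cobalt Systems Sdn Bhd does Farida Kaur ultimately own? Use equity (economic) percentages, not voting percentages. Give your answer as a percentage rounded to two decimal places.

Farida reaches Cobalt along 4 paths.
Via Nordquist: 80% × 25% = 20%.
Via Nordquist → Ridgeback: 80% × 40% × 16% = 5.12%.
Via Ridgeback: 37% × 16% = 5.92%.
Direct stake: 32% = 32%.
Total: 20% + 5.12% + 5.92% + 32% = 63.04%.

63.04%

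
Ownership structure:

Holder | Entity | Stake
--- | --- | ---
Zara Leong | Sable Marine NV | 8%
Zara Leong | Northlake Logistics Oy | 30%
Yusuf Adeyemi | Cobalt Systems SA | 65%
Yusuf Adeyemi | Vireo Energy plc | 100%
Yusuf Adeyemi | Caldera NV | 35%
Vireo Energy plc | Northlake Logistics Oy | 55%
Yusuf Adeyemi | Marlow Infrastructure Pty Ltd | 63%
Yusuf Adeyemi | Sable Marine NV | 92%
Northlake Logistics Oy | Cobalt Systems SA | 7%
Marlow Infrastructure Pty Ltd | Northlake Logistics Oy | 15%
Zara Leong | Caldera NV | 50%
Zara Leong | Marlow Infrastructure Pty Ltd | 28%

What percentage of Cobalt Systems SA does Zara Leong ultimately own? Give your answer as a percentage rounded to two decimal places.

2.39%

Zara reaches Cobalt along 2 paths.
Via Northlake: 30% × 7% = 2.1%.
Via Marlow → Northlake: 28% × 15% × 7% = 0.294%.
Total: 2.1% + 0.294% = 2.394%.
Rounded: 2.39%.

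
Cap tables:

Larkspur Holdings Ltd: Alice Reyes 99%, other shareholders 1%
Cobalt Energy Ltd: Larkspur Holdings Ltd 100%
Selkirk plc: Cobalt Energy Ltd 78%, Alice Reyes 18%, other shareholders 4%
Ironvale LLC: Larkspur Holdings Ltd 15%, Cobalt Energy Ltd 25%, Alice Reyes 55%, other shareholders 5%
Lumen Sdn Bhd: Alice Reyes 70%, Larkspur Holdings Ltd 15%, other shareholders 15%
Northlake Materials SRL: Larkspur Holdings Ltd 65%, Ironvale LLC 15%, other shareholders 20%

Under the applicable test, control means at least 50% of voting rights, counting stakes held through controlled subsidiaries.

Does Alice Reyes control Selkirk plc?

Alice holds 99% of Larkspur, so Alice controls Larkspur.
Larkspur holds 100% of Cobalt, so Alice controls Cobalt.
Cobalt and Alice together hold 78% + 18% = 96% of Selkirk, so Alice controls Selkirk.

Yes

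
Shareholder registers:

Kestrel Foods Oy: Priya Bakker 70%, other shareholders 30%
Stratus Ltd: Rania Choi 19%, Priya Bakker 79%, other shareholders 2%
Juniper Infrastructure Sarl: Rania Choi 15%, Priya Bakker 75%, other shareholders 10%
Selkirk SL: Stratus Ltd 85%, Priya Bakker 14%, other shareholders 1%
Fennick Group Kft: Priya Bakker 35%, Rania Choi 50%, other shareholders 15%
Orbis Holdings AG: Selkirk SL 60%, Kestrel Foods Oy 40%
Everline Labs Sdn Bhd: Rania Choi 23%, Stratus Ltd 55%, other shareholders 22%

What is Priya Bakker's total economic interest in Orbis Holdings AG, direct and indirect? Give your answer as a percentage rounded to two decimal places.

Priya reaches Orbis along 3 paths.
Via Stratus → Selkirk: 79% × 85% × 60% = 40.29%.
Via Selkirk: 14% × 60% = 8.4%.
Via Kestrel: 70% × 40% = 28%.
Total: 40.29% + 8.4% + 28% = 76.69%.

76.69%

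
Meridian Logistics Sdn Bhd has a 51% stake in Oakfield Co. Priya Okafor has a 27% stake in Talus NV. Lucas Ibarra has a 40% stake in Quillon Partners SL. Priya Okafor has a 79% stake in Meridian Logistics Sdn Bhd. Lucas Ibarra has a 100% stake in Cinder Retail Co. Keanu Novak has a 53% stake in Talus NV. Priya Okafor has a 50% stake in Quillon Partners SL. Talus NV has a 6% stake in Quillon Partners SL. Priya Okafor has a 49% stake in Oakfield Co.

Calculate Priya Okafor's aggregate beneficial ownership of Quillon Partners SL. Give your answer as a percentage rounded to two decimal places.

51.62%

Priya reaches Quillon along 2 paths.
Direct stake: 50% = 50%.
Via Talus: 27% × 6% = 1.62%.
Total: 50% + 1.62% = 51.62%.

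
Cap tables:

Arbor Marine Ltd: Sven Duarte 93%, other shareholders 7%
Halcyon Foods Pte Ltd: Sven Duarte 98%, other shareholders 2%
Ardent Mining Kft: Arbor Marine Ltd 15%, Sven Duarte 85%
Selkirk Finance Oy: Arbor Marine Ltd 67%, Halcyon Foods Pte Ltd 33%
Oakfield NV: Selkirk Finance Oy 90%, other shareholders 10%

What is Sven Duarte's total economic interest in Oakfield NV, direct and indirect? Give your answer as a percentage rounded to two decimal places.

Sven reaches Oakfield along 2 paths.
Via Arbor → Selkirk: 93% × 67% × 90% = 56.079%.
Via Halcyon → Selkirk: 98% × 33% × 90% = 29.106%.
Total: 56.079% + 29.106% = 85.185%.
Rounded: 85.19%.

85.19%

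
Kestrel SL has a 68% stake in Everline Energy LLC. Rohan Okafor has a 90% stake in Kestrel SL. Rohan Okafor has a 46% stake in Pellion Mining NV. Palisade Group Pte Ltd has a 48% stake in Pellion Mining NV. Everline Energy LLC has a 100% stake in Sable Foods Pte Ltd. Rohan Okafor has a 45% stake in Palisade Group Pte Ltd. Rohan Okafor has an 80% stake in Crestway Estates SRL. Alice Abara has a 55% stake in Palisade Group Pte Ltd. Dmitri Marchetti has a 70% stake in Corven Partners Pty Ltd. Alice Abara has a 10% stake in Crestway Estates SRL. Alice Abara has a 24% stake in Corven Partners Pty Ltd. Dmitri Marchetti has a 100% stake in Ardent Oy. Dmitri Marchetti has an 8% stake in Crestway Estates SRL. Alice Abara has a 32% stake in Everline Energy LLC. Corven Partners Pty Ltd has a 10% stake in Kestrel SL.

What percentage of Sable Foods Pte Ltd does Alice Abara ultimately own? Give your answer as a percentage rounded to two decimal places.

33.63%

Alice reaches Sable along 2 paths.
Via Corven → Kestrel → Everline: 24% × 10% × 68% × 100% = 1.632%.
Via Everline: 32% × 100% = 32%.
Total: 1.632% + 32% = 33.632%.
Rounded: 33.63%.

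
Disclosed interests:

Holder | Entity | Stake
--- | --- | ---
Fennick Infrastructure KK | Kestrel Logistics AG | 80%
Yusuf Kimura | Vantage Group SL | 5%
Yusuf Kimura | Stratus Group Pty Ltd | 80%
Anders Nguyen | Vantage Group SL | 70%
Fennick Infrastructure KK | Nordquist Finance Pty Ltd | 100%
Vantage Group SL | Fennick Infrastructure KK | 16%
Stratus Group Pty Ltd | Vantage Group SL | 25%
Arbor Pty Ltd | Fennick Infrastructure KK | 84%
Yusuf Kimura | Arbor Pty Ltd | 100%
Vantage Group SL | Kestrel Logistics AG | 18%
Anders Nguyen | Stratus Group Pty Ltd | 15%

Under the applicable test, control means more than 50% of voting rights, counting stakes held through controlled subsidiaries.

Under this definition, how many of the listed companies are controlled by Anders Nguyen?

Anders holds 70% of Vantage, so Anders controls Vantage.
No other company's threshold is met.
Anders controls 1 company.

1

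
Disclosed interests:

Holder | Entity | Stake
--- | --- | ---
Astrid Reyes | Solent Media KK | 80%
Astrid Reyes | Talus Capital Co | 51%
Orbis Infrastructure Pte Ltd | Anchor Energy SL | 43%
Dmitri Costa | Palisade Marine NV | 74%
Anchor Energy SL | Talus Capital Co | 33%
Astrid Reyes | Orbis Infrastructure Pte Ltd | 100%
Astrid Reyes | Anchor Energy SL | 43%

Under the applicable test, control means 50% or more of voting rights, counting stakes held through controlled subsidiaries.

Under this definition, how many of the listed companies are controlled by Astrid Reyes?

4

Astrid holds 80% of Solent, so Astrid controls Solent.
Astrid holds 100% of Orbis, so Astrid controls Orbis.
Astrid and Orbis together hold 43% + 43% = 86% of Anchor, so Astrid controls Anchor.
Anchor and Astrid together hold 33% + 51% = 84% of Talus, so Astrid controls Talus.
No other company's threshold is met.
Astrid controls 4 companies.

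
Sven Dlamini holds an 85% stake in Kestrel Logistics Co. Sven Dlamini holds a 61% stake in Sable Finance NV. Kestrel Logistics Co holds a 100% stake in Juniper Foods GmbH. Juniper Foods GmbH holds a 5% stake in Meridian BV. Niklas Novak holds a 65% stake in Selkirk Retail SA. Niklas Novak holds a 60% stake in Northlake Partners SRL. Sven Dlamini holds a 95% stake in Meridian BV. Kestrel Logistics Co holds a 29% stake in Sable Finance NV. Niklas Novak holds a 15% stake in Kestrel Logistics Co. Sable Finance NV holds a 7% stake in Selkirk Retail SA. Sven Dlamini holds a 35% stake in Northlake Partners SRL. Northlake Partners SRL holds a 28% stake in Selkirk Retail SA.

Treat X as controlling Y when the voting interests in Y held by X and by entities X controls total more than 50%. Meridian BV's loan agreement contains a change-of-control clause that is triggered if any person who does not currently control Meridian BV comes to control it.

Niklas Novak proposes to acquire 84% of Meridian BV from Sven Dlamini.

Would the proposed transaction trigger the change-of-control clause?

The purchase adds only to Niklas's holdings (Sven's stake shrinks), so Niklas is the only person who could newly come to control Meridian.
Niklas holds 60% of Northlake, so Niklas controls Northlake.
Northlake and Niklas together hold 28% + 65% = 93% of Selkirk, so Niklas controls Selkirk.
Neither Niklas nor any entity Niklas controls holds any voting interest in Meridian.
So before the transaction, Niklas does not control Meridian.
After the purchase, Niklas holds 84% of Meridian directly, and Sven's stake falls to 11%.
Niklas holds 84% of Meridian, so Niklas controls Meridian.
Niklas did not control Meridian before and does after, so the clause is triggered.

Yes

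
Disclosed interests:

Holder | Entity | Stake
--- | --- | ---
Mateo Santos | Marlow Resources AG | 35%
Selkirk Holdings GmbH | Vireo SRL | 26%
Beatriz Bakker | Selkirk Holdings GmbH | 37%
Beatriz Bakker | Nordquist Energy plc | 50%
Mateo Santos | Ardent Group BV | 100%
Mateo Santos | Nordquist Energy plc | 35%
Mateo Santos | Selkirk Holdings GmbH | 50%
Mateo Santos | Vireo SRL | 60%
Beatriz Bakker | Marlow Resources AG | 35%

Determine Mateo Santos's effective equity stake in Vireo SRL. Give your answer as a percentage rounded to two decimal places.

73.00%

Mateo reaches Vireo along 2 paths.
Direct stake: 60% = 60%.
Via Selkirk: 50% × 26% = 13%.
Total: 60% + 13% = 73%.
Rounded: 73.00%.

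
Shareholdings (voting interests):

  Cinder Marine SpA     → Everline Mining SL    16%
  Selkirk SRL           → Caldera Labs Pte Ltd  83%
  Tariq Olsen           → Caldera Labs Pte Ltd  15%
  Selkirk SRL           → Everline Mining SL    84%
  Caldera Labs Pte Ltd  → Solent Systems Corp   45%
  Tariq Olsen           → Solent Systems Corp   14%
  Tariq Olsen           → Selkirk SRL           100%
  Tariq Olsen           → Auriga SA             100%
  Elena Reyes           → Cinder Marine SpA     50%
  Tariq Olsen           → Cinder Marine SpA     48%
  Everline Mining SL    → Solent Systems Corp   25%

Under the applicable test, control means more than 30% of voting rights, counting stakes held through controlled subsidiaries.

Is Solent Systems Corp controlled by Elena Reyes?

No

Elena holds 50% of Cinder, so Elena controls Cinder.
Neither Elena nor any entity Elena controls holds any voting interest in Solent.
So Elena does not control Solent.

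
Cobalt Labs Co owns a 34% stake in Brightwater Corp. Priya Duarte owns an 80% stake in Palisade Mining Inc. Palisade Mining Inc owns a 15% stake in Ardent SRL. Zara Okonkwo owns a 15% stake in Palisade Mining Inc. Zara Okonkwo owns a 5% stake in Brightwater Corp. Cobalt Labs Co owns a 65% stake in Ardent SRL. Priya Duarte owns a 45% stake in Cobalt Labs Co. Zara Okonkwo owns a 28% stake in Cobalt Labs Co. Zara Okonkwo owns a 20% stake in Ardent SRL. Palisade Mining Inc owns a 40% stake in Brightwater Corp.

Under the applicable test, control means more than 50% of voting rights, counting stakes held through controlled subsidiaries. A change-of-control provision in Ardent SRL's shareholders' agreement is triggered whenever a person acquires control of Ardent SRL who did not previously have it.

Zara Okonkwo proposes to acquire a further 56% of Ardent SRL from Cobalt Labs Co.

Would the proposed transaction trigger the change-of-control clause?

The purchase adds only to Zara's holdings (Cobalt's stake shrinks), so Zara is the only person who could newly come to control Ardent.
Zara's largest direct stake is 28% in Cobalt, which does not meet the threshold, so Zara controls no company.
In Ardent, Zara's side holds only 20%, not > 50%.
So before the transaction, Zara does not control Ardent.
After the purchase, Zara's direct stake in Ardent rises to 20% + 56% = 76%, and Cobalt's stake falls to 9%.
Zara holds 76% of Ardent, so Zara controls Ardent.
Zara did not control Ardent before and does after, so the clause is triggered.

Yes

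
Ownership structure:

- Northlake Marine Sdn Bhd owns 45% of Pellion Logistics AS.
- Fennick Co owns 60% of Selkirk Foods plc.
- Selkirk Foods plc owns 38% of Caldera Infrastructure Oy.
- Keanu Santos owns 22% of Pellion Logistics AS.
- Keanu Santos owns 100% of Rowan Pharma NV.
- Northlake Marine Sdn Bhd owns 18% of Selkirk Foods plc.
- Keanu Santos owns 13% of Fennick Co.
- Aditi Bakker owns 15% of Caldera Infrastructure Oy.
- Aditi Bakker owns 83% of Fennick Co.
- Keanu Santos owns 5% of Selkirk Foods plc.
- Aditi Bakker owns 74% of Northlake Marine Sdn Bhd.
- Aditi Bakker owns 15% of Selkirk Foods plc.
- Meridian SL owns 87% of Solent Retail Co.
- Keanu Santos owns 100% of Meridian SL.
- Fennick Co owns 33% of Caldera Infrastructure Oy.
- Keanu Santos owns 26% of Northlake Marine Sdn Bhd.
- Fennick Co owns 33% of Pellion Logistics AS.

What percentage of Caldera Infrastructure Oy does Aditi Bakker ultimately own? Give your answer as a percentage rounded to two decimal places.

Aditi reaches Caldera along 5 paths.
Direct stake: 15% = 15%.
Via Fennick: 83% × 33% = 27.39%.
Via Northlake → Selkirk: 74% × 18% × 38% = 5.0616%.
Via Selkirk: 15% × 38% = 5.7%.
Via Fennick → Selkirk: 83% × 60% × 38% = 18.924%.
Total: 15% + 27.39% + 5.0616% + 5.7% + 18.924% = 72.0756%.
Rounded: 72.08%.

72.08%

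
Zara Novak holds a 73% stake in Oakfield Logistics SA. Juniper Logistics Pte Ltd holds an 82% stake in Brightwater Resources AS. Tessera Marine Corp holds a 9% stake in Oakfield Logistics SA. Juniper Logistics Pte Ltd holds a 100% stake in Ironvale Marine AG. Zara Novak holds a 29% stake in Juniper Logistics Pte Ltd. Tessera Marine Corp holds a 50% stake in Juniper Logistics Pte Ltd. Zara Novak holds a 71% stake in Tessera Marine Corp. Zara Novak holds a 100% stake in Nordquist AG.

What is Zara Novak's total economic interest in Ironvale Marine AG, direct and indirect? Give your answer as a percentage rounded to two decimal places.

Zara reaches Ironvale along 2 paths.
Via Juniper: 29% × 100% = 29%.
Via Tessera → Juniper: 71% × 50% × 100% = 35.5%.
Total: 29% + 35.5% = 64.5%.
Rounded: 64.50%.

64.50%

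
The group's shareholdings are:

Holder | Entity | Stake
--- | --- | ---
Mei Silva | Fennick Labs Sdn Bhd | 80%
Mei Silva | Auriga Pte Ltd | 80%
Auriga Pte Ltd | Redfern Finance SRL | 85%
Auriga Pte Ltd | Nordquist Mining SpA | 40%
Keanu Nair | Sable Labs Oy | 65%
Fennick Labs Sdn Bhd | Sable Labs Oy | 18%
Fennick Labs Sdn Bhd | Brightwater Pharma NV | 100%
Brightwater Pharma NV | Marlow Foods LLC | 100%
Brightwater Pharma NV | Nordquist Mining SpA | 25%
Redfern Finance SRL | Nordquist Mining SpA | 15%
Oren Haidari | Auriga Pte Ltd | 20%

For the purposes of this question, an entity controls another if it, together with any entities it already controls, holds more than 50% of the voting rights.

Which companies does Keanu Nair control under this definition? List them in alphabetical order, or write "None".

Keanu holds 65% of Sable, so Keanu controls Sable.
No other company's threshold is met.

Sable Labs Oy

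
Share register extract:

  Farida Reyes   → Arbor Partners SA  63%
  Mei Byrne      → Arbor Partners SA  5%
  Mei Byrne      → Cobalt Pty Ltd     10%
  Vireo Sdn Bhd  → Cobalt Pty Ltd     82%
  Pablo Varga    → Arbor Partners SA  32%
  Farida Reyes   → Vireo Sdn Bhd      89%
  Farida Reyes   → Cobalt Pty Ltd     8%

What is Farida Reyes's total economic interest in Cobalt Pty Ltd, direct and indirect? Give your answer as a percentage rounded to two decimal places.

80.98%

Farida reaches Cobalt along 2 paths.
Via Vireo: 89% × 82% = 72.98%.
Direct stake: 8% = 8%.
Total: 72.98% + 8% = 80.98%.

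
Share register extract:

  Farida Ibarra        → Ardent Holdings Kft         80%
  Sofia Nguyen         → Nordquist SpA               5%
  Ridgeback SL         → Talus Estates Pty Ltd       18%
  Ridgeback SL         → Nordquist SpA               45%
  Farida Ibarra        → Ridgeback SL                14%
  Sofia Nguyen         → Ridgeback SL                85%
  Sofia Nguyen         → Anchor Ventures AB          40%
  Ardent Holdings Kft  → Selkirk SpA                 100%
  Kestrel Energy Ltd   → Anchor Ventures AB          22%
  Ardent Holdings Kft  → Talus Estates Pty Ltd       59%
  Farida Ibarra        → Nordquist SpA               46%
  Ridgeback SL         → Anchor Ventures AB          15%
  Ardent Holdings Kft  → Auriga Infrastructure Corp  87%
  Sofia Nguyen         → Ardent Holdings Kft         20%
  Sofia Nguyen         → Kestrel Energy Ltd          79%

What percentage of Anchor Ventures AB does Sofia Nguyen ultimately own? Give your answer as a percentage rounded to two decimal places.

Sofia reaches Anchor along 3 paths.
Direct stake: 40% = 40%.
Via Ridgeback: 85% × 15% = 12.75%.
Via Kestrel: 79% × 22% = 17.38%.
Total: 40% + 12.75% + 17.38% = 70.13%.

70.13%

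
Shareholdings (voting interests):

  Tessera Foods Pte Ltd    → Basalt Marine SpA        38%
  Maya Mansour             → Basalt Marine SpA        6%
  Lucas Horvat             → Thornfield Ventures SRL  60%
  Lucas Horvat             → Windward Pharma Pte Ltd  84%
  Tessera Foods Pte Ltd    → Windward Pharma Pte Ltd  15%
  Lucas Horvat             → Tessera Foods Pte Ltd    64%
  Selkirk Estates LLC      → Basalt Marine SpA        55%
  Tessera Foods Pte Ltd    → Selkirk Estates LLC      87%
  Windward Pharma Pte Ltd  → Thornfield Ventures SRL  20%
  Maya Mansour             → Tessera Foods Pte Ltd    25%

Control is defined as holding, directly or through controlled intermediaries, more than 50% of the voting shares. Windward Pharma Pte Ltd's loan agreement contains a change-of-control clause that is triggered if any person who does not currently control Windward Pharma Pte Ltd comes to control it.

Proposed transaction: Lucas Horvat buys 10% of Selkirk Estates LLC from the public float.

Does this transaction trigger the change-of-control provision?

No

The purchase changes only Lucas's holdings, so Lucas is the only person who could newly come to control Windward.
Lucas holds 64% of Tessera, so Lucas controls Tessera.
Lucas and Tessera together hold 84% + 15% = 99% of Windward, so Lucas controls Windward.
So Lucas already controls Windward before the transaction.
After the purchase, Lucas holds 10% of Selkirk directly.
Lucas controlled Windward already, so this is not a new person acquiring control; every other person's position is unchanged or reduced.
No new person acquires control, so the clause is not triggered.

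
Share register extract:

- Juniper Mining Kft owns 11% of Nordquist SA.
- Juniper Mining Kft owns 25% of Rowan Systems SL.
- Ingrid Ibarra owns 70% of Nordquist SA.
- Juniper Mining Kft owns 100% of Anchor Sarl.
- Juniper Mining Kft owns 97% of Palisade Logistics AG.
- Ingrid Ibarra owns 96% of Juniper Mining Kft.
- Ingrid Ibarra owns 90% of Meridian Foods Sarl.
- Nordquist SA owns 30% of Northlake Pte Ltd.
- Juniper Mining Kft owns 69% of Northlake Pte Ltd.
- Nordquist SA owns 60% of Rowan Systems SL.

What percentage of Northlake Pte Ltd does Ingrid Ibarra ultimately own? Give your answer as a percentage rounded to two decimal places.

90.41%

Ingrid reaches Northlake along 3 paths.
Via Juniper → Nordquist: 96% × 11% × 30% = 3.168%.
Via Nordquist: 70% × 30% = 21%.
Via Juniper: 96% × 69% = 66.24%.
Total: 3.168% + 21% + 66.24% = 90.408%.
Rounded: 90.41%.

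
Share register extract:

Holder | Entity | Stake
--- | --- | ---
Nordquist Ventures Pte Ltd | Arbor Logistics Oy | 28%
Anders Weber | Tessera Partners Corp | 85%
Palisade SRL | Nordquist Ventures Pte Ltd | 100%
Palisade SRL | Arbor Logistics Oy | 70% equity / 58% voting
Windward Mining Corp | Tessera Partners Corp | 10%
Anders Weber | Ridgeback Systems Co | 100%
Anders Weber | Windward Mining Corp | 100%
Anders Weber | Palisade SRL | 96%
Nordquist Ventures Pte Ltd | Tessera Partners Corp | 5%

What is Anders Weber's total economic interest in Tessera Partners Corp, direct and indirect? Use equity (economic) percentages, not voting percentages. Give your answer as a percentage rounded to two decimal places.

99.80%

Anders reaches Tessera along 3 paths.
Direct stake: 85% = 85%.
Via Palisade → Nordquist: 96% × 100% × 5% = 4.8%.
Via Windward: 100% × 10% = 10%.
Total: 85% + 4.8% + 10% = 99.8%.
Rounded: 99.80%.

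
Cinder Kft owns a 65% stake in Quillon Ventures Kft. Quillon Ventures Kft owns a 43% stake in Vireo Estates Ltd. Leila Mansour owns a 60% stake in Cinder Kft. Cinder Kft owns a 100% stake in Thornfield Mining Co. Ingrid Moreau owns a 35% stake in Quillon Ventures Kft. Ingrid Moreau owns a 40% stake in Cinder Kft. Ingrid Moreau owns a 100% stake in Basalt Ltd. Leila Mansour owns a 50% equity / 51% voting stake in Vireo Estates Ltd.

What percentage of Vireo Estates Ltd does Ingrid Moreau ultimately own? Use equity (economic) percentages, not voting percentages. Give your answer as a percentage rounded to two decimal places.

Ingrid reaches Vireo along 2 paths.
Via Cinder → Quillon: 40% × 65% × 43% = 11.18%.
Via Quillon: 35% × 43% = 15.05%.
Total: 11.18% + 15.05% = 26.23%.

26.23%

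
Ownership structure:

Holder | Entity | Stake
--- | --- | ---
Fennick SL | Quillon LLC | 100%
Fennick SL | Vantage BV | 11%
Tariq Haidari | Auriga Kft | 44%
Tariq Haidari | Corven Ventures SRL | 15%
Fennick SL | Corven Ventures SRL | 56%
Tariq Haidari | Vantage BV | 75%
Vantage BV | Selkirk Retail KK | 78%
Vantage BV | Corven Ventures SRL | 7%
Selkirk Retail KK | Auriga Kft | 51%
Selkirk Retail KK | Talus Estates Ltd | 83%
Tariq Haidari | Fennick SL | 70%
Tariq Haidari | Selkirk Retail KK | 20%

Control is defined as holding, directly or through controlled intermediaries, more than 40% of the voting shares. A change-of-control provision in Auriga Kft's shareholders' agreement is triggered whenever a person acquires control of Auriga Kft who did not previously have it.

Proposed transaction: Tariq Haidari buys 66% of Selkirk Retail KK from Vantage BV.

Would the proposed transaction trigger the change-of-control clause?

The purchase adds only to Tariq's holdings (Vantage's stake shrinks), so Tariq is the only person who could newly come to control Auriga.
Tariq holds 70% of Fennick, so Tariq controls Fennick.
Tariq and Fennick together hold 75% + 11% = 86% of Vantage, so Tariq controls Vantage.
Vantage and Tariq together hold 78% + 20% = 98% of Selkirk, so Tariq controls Selkirk.
Selkirk and Tariq together hold 51% + 44% = 95% of Auriga, so Tariq controls Auriga.
So Tariq already controls Auriga before the transaction.
After the purchase, Tariq's direct stake in Selkirk rises to 20% + 66% = 86%, and Vantage's stake falls to 12%.
Tariq controlled Auriga already, so this is not a new person acquiring control; every other person's position is unchanged or reduced.
No new person acquires control, so the clause is not triggered.

No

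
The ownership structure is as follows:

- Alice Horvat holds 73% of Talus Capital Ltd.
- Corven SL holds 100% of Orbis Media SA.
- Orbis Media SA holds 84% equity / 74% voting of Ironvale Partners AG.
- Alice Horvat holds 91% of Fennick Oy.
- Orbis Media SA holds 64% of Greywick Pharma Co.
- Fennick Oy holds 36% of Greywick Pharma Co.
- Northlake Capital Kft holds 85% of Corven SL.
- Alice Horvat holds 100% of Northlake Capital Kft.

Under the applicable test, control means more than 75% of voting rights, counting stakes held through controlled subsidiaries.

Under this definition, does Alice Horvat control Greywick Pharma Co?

Alice holds 91% of Fennick, so Alice controls Fennick.
Alice holds 100% of Northlake, so Alice controls Northlake.
Northlake holds 85% of Corven, so Alice controls Corven.
Corven holds 100% of Orbis, so Alice controls Orbis.
Orbis and Fennick together hold 64% + 36% = 100% of Greywick, so Alice controls Greywick.

Yes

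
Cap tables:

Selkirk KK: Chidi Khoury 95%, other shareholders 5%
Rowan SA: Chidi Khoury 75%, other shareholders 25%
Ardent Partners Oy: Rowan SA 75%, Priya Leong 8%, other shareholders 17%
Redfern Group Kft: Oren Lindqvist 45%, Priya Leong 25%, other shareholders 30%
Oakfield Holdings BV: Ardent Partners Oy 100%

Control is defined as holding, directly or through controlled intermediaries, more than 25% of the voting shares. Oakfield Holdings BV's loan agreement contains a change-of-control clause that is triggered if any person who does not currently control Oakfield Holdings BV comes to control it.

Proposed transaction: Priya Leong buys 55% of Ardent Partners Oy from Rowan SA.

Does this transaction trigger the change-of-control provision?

The purchase adds only to Priya's holdings (Rowan's stake shrinks), so Priya is the only person who could newly come to control Oakfield.
Priya's largest direct stake is 25% in Redfern, which does not meet the threshold, so Priya controls no company.
Neither Priya nor any entity Priya controls holds any voting interest in Oakfield.
So before the transaction, Priya does not control Oakfield.
After the purchase, Priya's direct stake in Ardent rises to 8% + 55% = 63%, and Rowan's stake falls to 20%.
Priya holds 63% of Ardent, so Priya controls Ardent.
Ardent holds 100% of Oakfield, so Priya controls Oakfield.
Priya did not control Oakfield before and does after, so the clause is triggered.

Yes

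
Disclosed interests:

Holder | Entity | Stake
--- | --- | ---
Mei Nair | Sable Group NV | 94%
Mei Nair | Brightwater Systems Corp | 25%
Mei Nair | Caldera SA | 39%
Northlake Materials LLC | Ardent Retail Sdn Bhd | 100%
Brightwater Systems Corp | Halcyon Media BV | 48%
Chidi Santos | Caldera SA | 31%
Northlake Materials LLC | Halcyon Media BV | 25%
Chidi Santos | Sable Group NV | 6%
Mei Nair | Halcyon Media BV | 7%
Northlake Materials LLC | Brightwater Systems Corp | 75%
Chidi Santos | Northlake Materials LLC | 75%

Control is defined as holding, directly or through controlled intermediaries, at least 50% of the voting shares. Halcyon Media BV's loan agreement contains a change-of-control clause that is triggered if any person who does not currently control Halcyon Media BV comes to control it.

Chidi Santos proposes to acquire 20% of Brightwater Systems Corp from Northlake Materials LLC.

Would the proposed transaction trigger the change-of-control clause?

No

The purchase adds only to Chidi's holdings (Northlake's stake shrinks), so Chidi is the only person who could newly come to control Halcyon.
Chidi holds 75% of Northlake, so Chidi controls Northlake.
Northlake holds 75% of Brightwater, so Chidi controls Brightwater.
Northlake and Brightwater together hold 25% + 48% = 73% of Halcyon, so Chidi controls Halcyon.
So Chidi already controls Halcyon before the transaction.
After the purchase, Chidi holds 20% of Brightwater directly, and Northlake's stake falls to 55%.
Chidi controlled Halcyon already, so this is not a new person acquiring control; every other person's position is unchanged or reduced.
No new person acquires control, so the clause is not triggered.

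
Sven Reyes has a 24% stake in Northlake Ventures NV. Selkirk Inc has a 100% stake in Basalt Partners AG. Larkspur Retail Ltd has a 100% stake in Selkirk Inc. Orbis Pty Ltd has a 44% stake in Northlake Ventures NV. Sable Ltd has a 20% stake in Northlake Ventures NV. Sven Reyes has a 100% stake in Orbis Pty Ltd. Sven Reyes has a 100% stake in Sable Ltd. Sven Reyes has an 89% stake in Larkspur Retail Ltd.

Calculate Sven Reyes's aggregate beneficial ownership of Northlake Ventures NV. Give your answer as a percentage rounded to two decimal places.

Sven reaches Northlake along 3 paths.
Via Orbis: 100% × 44% = 44%.
Via Sable: 100% × 20% = 20%.
Direct stake: 24% = 24%.
Total: 44% + 20% + 24% = 88%.
Rounded: 88.00%.

88.00%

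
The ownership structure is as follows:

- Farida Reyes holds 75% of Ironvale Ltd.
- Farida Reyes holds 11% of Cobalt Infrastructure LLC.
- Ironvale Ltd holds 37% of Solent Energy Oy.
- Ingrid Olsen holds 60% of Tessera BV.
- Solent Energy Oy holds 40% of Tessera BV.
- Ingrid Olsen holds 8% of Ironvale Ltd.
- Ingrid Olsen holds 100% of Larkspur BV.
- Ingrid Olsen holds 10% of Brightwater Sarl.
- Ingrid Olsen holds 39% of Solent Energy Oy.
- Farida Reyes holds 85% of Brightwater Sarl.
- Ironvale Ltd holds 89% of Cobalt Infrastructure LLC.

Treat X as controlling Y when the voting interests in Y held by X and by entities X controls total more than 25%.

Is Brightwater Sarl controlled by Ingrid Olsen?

No

Ingrid holds 39% of Solent, so Ingrid controls Solent.
Ingrid and Solent together hold 60% + 40% = 100% of Tessera, so Ingrid controls Tessera.
Ingrid holds 100% of Larkspur, so Ingrid controls Larkspur.
In Brightwater, Ingrid's side holds only 10%, not > 25%.
So Ingrid does not control Brightwater.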